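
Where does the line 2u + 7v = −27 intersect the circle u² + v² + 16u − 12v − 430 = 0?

(−31, 5) and (11, −7)

From the line, v = (−27 − 2u)/7. Substituting:
53u² + 1060u − 18073 = 0  ⟹  u² + 20u − 341 = 0
u = 11 or u = −31, giving (11, −7) and (−31, 5).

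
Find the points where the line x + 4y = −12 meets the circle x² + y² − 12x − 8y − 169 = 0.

(−8, −1) and (16, −7)

Express y = (−12 − x)/4 and substitute into the circle:
17x² − 136x − 2176 = 0  ⟹  x² − 8x − 128 = 0
x = 16 or x = −8, giving (16, −7) and (−8, −1).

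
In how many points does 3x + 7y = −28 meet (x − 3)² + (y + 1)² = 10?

Substituting the line into the circle gives 58x² − 168x + 392 = 0.
Discriminant = (−168)² − 4·58·(392) = −62720 < 0.
No real roots: the line does not meet the circle.

0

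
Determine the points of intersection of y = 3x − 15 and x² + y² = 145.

Express y = 3x − 15 and substitute into the circle:
10x² − 90x + 80 = 0  ⟹  x² − 9x + 8 = 0
x = 8 or x = 1, giving (8, 9) and (1, −12).

(1, −12) and (8, 9)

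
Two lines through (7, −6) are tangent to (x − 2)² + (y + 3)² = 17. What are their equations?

x − 4y = 31 and 4x + y = 22

Let a tangent through (7, −6) have slope m. Its distance from (2, −3) must equal √17:
[m·(−5) − (3)]² = 17(m² + 1)
4m² + 15m − 4 = 0, so m = 1/4 or m = −4.
With m = 1/4: x − 4y = 31. With m = −4: 4x + y = 22.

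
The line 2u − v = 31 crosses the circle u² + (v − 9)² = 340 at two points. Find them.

Express v = 2u − 31 and substitute into the circle:
5u² − 160u + 1260 = 0  ⟹  u² − 32u + 252 = 0
u = 18 or u = 14, giving (18, 5) and (14, −3).

(14, −3) and (18, 5)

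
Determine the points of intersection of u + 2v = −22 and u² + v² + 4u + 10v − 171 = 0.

Express v = (−22 − u)/2 and substitute into the circle:
5u² + 40u − 640 = 0  ⟹  u² + 8u − 128 = 0
u = 8 or u = −16, giving (8, −15) and (−16, −3).

(−16, −3) and (8, −15)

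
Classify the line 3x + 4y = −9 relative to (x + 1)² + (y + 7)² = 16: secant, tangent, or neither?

neither

d² = (3·(−1) + 4·(−7) − (−9))²/25 = 484/25; r² = 16.
Since d² > r², the line lies outside the circle.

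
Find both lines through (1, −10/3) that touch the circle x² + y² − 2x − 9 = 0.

x + 3y = −9 and x − 3y = 11

A line y − (−10/3) = m(x − (1)) is tangent when its distance from (1, 0) is √10:
(0m − (10/3))² = 10(m² + 1)
9m² − 1 = 0, so m = −1/3 or m = 1/3.
Through (1, −10/3) these give x + 3y = −9 and x − 3y = 11.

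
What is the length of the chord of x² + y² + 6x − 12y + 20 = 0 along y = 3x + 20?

3√10

Centre (−3, 6), r² = 25. Perpendicular distance d from centre to line = |5| / √10 = 5/√10.
Half the chord is √(r² − d²) = √(45/2), so the full chord is 3√10.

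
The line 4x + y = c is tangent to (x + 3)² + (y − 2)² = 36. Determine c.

Tangency holds when the distance from the centre (−3, 2) to the line equals the radius 6:
|4·(−3) + 1·2 − c| / √17 = 6
|c − (−10)| = 6√17.

c = −10 ± 6√17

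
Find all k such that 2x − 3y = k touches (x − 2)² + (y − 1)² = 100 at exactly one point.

k = 1 ± 10√13

For a tangent, require d(centre, line) = r = 10.
|2·2 − 3·1 − k| / √13 = 10
|k − (1)| = 10√13.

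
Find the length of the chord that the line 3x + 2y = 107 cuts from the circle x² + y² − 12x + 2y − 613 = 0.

2√13

Centre (6, −1), r² = 650. Perpendicular distance d from centre to line = |−91| / √13 = 91/√13.
Half the chord is √(r² − d²) = √(13), so the full chord is 2√13.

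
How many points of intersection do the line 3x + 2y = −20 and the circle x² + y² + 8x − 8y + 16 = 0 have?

d² = (3·(−4) + 2·4 − (−20))²/13 = 256/13; r² = 16.
Since d² > r², the line lies outside the circle.

0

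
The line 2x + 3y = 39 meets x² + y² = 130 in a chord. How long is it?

2√13

Express y = (39 − 2x)/3 and substitute into the circle:
13x² − 156x + 351 = 0  ⟹  x² − 12x + 27 = 0
x = 9 or x = 3, giving (9, 7) and (3, 11).
|(9, 7) − (3, 11)| = √((6)² + (−4)²) = 2√13.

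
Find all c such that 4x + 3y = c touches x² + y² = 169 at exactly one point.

c = −65 or c = 65

The line touches the circle iff its distance from (0, 0) is 13:
|4·0 + 3·0 − c| / √25 = 13
|c| = 13·5, so c = 65 or c = −65.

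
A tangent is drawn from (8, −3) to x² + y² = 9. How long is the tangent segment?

8

The centre is (0, 0) and r = 3. The square of the distance from P to the centre is 64 + 9 = 73.
Power of the point: PT² = |PO|² − r² = 64, so PT = 8.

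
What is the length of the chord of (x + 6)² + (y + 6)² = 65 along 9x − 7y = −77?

Centre (−6, −6), r² = 65. Perpendicular distance d from centre to line = |65| / √130 = 65/√130.
Chord = 2√(r² − d²) = 2·√(65/2) = √130.

√130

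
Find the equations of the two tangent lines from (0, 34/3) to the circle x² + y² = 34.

5x + 3y = 34 and 5x − 3y = −34

Let a tangent through (0, 34/3) have slope m. Its distance from (0, 0) must equal √34:
[m·(0) − (−34/3)]² = 34(m² + 1)
9m² − 25 = 0, so m = −5/3 or m = 5/3.
With m = −5/3: 5x + 3y = 34. With m = 5/3: 5x − 3y = −34.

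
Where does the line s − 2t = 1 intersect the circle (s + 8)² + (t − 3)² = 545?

(−25, −13) and (15, 7)

From the line, t = (−1 + s)/2. Substituting:
5s² + 50s − 1875 = 0  ⟹  s² + 10s − 375 = 0
s = 15 or s = −25, giving (15, 7) and (−25, −13).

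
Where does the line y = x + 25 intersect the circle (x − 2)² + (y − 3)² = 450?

(−19, 6) and (−1, 24)

Substitute y = x + 25:
2x² + 40x + 38 = 0  ⟹  x² + 20x + 19 = 0
x = −1 or x = −19, giving (−1, 24) and (−19, 6).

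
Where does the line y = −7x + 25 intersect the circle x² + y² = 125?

Express y = −7x + 25 and substitute into the circle:
50x² − 350x + 500 = 0  ⟹  x² − 7x + 10 = 0
x = 5 or x = 2, giving (5, −10) and (2, 11).

(2, 11) and (5, −10)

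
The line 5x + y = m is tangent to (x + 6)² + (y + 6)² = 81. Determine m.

For a tangent, require d(centre, line) = r = 9.
|5·(−6) + 1·(−6) − m| / √26 = 9
|m − (−36)| = 9√26.

m = −36 ± 9√26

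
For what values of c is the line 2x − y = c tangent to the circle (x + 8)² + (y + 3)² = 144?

Tangency holds when the distance from the centre (−8, −3) to the line equals the radius 12:
|2·(−8) − 1·(−3) − c| / √5 = 12
|c − (−13)| = 12√5.

c = −13 ± 12√5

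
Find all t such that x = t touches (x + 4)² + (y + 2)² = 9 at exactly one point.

The line touches the circle iff its distance from (−4, −2) is 3:
|1·(−4) + 0·(−2) − t| / √1 = 3
|t − (−4)| = 3, so t = −1 or t = −7.

t = −7 or t = −1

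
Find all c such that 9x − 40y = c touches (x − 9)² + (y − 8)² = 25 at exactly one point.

c = −444 or c = −34

The line touches the circle iff its distance from (9, 8) is 5:
|9·9 − 40·8 − c| / √1681 = 5
|c − (−239)| = 5·41, so c = −34 or c = −444.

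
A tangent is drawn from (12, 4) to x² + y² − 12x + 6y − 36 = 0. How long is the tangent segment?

With centre O = (6, −3), |OP|² = 85 and r² = 81.
The tangent meets the radius at right angles, so tangent² = |PO|² − r² = 85 − 81 = 4.

2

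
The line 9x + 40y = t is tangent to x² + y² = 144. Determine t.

For a tangent, require d(centre, line) = r = 12.
|9·0 + 40·0 − t| / √1681 = 12
|t| = 12·41, so t = 492 or t = −492.

t = −492 or t = 492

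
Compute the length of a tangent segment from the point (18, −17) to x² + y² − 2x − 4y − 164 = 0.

Centre (1, 2), r² = 169. |PO|² = (17)² + (−19)² = 650.
By the tangent–radius right angle, tangent length = √(|PO|² − r²) = √481.

√481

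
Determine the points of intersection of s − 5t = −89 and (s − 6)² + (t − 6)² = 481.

(−14, 15) and (21, 22)

Express t = (89 + s)/5 and substitute into the circle:
26s² − 182s − 7644 = 0  ⟹  s² − 7s − 294 = 0
s = 21 or s = −14, giving (21, 22) and (−14, 15).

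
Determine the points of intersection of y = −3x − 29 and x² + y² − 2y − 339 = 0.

(−14, 13) and (−4, −17)

Substitute y = −3x − 29:
10x² + 180x + 560 = 0  ⟹  x² + 18x + 56 = 0
x = −4 or x = −14, giving (−4, −17) and (−14, 13).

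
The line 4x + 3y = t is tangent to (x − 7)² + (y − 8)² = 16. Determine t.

t = 32 or t = 72

The line touches the circle iff its distance from (7, 8) is 4:
|4·7 + 3·8 − t| / √25 = 4
|t − (52)| = 4·5, so t = 72 or t = 32.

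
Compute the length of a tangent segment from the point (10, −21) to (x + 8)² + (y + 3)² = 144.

Centre (−8, −3), r² = 144. |PO|² = (18)² + (−18)² = 648.
The tangent meets the radius at right angles, so tangent² = |PO|² − r² = 648 − 144 = 504.

6√14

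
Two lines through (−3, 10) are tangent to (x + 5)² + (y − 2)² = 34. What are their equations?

A line y − (10) = m(x − (−3)) is tangent when its distance from (−5, 2) is √34:
(−2m − (−8))² = 34(m² + 1)
15m² + 16m − 15 = 0, so m = −5/3 or m = 3/5.
With m = −5/3: 5x + 3y = 15. With m = 3/5: 3x − 5y = −59.

5x + 3y = 15 and 3x − 5y = −59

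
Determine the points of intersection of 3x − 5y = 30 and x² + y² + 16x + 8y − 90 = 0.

(−15, −15) and (5, −3)

From the line, y = (−30 + 3x)/5. Substituting:
34x² + 340x − 2550 = 0  ⟹  x² + 10x − 75 = 0
x = 5 or x = −15, giving (5, −3) and (−15, −15).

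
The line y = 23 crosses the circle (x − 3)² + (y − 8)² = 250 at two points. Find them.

From the line, y = 23. Substituting:
x² − 6x − 16 = 0
x = 8 or x = −2, giving (8, 23) and (−2, 23).

(−2, 23) and (8, 23)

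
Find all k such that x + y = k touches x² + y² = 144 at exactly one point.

Tangency holds when the distance from the centre (0, 0) to the line equals the radius 12:
|1·0 + 1·0 − k| / √2 = 12
|k| = 12√2.

k = ±12√2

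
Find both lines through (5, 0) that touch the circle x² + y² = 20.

A line y − (0) = m(x − (5)) is tangent when its distance from (0, 0) is 2√5:
(−5m − (0))² = 20(m² + 1)
m² − 4 = 0, so m = 2 or m = −2.
With m = 2: 2x − y = 10. With m = −2: 2x + y = 10.

2x − y = 10 and 2x + y = 10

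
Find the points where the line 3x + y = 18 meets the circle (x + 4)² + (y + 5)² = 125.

(6, 0) and (7, −3)

Express y = −3x + 18 and substitute into the circle:
10x² − 130x + 420 = 0  ⟹  x² − 13x + 42 = 0
x = 7 or x = 6, giving (7, −3) and (6, 0).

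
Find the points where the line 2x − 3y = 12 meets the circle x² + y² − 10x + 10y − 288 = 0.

From the line, y = (−12 + 2x)/3. Substituting:
13x² − 78x − 2808 = 0  ⟹  x² − 6x − 216 = 0
x = 18 or x = −12, giving (18, 8) and (−12, −12).

(−12, −12) and (18, 8)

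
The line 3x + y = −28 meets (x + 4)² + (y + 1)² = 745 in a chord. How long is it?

17√10

The distance from (−4, −1) to the line is 15/√10, and r² = 745.
Chord = 2√(r² − d²) = 2·√(1445/2) = 17√10.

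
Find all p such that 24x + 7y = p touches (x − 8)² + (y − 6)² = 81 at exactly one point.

p = 9 or p = 459

The line touches the circle iff its distance from (8, 6) is 9:
|24·8 + 7·6 − p| / √625 = 9
|p − (234)| = 9·25, so p = 459 or p = 9.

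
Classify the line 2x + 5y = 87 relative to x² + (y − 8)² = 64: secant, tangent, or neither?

neither

Substituting the line into the circle gives 29x² − 188x + 609 = 0.
Discriminant = (−188)² − 4·29·(609) = −35300 < 0.
No real roots: the line does not meet the circle.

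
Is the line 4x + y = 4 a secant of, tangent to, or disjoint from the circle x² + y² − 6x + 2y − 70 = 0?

secant

d² = (4·3 + 1·(−1) − (4))²/17 = 49/17; r² = 80.
Since d² < r², the line cuts the circle twice.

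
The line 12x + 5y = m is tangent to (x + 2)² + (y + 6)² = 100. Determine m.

m = −184 or m = 76

The line touches the circle iff its distance from (−2, −6) is 10:
|12·(−2) + 5·(−6) − m| / √169 = 10
|m − (−54)| = 10·13, so m = 76 or m = −184.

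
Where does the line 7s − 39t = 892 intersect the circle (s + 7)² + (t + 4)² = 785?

From the line, t = (−892 + 7s)/39. Substituting:
1570s² + 10990s − 577760 = 0  ⟹  s² + 7s − 368 = 0
s = 16 or s = −23, giving (16, −20) and (−23, −27).

(−23, −27) and (16, −20)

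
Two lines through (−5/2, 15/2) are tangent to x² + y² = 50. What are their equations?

x − y = −10 and x + 7y = 50

Let a tangent through (−5/2, 15/2) have slope m. Its distance from (0, 0) must equal 5√2:
(5/2m − (−15/2))² = 50(m² + 1)
7m² − 6m − 1 = 0, so m = 1 or m = −1/7.
Through (−5/2, 15/2) these give x − y = −10 and x + 7y = 50.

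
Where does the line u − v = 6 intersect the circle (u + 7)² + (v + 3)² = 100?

(−7, −13) and (3, −3)

From the line, v = u − 6. Substituting:
2u² + 8u − 42 = 0  ⟹  u² + 4u − 21 = 0
u = 3 or u = −7, giving (3, −3) and (−7, −13).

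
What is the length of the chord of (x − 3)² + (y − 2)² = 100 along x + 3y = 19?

6√10

The distance from (3, 2) to the line is 10/√10, and r² = 100.
Half the chord is √(r² − d²) = √(90), so the full chord is 6√10.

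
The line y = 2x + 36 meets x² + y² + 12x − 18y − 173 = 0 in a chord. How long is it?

Centre (−6, 9), r² = 290. Perpendicular distance d from centre to line = |15| / √5 = 15/√5.
Half the chord is √(r² − d²) = √(245), so the full chord is 14√5.

14√5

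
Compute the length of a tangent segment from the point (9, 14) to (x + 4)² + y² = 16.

Centre (−4, 0), r² = 16. |PO|² = (13)² + (14)² = 365.
By the tangent–radius right angle, tangent length = √(|PO|² − r²) = √349.

√349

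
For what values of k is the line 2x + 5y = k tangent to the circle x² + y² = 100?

For a tangent, require d(centre, line) = r = 10.
|2·0 + 5·0 − k| / √29 = 10
|k| = 10√29.

k = ±10√29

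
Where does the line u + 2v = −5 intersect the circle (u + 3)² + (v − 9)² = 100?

(−11, 3) and (−3, −1)

From the line, v = (−5 − u)/2. Substituting:
5u² + 70u + 165 = 0  ⟹  u² + 14u + 33 = 0
u = −3 or u = −11, giving (−3, −1) and (−11, 3).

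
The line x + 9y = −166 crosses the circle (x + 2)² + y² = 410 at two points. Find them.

Substitute y = (−166 − x)/9:
82x² + 656x − 5330 = 0  ⟹  x² + 8x − 65 = 0
x = 5 or x = −13, giving (5, −19) and (−13, −17).

(−13, −17) and (5, −19)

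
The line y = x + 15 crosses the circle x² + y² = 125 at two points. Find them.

Express y = x + 15 and substitute into the circle:
2x² + 30x + 100 = 0  ⟹  x² + 15x + 50 = 0
x = −5 or x = −10, giving (−5, 10) and (−10, 5).

(−10, 5) and (−5, 10)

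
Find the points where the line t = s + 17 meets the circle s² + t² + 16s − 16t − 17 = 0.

(−17, 0) and (0, 17)

From the line, t = s + 17. Substituting:
2s² + 34s = 0  ⟹  s² + 17s = 0
s = 0 or s = −17, giving (0, 17) and (−17, 0).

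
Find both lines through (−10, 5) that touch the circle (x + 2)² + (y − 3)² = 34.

5x + 3y = −35 and 3x − 5y = −55

Let a tangent through (−10, 5) have slope m. Its distance from (−2, 3) must equal √34:
[m·(8) − (−2)]² = 34(m² + 1)
15m² + 16m − 15 = 0, so m = −5/3 or m = 3/5.
Through (−10, 5) these give 5x + 3y = −35 and 3x − 5y = −55.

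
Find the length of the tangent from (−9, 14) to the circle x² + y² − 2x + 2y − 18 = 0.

With centre O = (1, −1), |OP|² = 325 and r² = 20.
Power of the point: PT² = |PO|² − r² = 305, so PT = √305.

√305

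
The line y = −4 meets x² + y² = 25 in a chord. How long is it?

6

Centre (0, 0), r² = 25. Perpendicular distance d from centre to line = |4| / √1 = 4.
Half the chord is √(r² − d²) = √(9), so the full chord is 6.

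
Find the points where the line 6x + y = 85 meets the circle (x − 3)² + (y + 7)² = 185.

(14, 1) and (16, −11)

Express y = −6x + 85 and substitute into the circle:
37x² − 1110x + 8288 = 0  ⟹  x² − 30x + 224 = 0
x = 16 or x = 14, giving (16, −11) and (14, 1).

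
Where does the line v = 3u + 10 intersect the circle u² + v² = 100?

(−6, −8) and (0, 10)

Substitute v = 3u + 10:
10u² + 60u = 0  ⟹  u² + 6u = 0
u = 0 or u = −6, giving (0, 10) and (−6, −8).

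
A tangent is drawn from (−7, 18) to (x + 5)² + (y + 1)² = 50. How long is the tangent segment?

3√35

The centre is (−5, −1) and r = 5√2. The square of the distance from P to the centre is 4 + 361 = 365.
By the tangent–radius right angle, tangent length = √(|PO|² − r²) = √315 = 3√35.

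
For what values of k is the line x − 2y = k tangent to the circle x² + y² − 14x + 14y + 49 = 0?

k = 21 ± 7√5

The line touches the circle iff its distance from (7, −7) is 7:
|1·7 − 2·(−7) − k| / √5 = 7
|k − (21)| = 7√5.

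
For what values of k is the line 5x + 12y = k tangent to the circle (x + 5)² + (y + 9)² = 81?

Tangency holds when the distance from the centre (−5, −9) to the line equals the radius 9:
|5·(−5) + 12·(−9) − k| / √169 = 9
|k − (−133)| = 9·13, so k = −16 or k = −250.

k = −250 or k = −16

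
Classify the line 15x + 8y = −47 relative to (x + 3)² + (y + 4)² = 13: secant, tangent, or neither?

Substituting the line into the circle gives 289x² + 834x − 31 = 0.
Discriminant = (834)² − 4·289·(−31) = 731392 > 0.
Two real roots: the line is a secant.

secant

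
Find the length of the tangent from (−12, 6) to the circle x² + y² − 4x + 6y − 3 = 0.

Centre (2, −3), r² = 16. |PO|² = (−14)² + (9)² = 277.
By the tangent–radius right angle, tangent length = √(|PO|² − r²) = √261 = 3√29.

3√29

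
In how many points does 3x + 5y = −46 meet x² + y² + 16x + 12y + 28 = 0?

Centre (−8, −6), r² = 72. Distance² from centre to line = (−8)²/34 = 32/17.
Since d² < r², the line cuts the circle twice.

2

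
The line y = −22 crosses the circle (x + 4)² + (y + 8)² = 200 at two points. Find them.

Express y = −22 and substitute into the circle:
x² + 8x + 12 = 0
x = −2 or x = −6, giving (−2, −22) and (−6, −22).

(−6, −22) and (−2, −22)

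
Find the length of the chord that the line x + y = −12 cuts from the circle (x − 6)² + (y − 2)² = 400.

The distance from (6, 2) to the line is 20/√2, and r² = 400.
Half the chord is √(r² − d²) = √(200), so the full chord is 20√2.

20√2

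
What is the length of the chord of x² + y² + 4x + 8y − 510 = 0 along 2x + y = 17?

18√5

The distance from (−2, −4) to the line is 25/√5, and r² = 530.
Chord = 2√(r² − d²) = 2·√(405) = 18√5.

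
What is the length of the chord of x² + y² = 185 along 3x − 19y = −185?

√370

From the line, y = (185 + 3x)/19. Substituting:
370x² + 1110x − 32560 = 0  ⟹  x² + 3x − 88 = 0
x = 8 or x = −11, giving (8, 11) and (−11, 8).
|(8, 11) − (−11, 8)| = √((19)² + (3)²) = √370.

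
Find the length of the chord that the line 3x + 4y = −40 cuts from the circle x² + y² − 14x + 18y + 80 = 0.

From the line, y = (−40 − 3x)/4. Substituting:
25x² − 200x = 0  ⟹  x² − 8x = 0
x = 8 or x = 0, giving (8, −16) and (0, −10).
Chord length = distance between (8, −16) and (0, −10) = √100 = 10.

10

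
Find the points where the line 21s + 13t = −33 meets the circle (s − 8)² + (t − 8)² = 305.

(−9, 12) and (4, −9)

Substitute t = (−33 − 21s)/13:
610s² + 3050s − 21960 = 0  ⟹  s² + 5s − 36 = 0
s = 4 or s = −9, giving (4, −9) and (−9, 12).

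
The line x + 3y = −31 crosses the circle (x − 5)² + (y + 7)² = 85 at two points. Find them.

(−4, −9) and (11, −14)

Express y = (−31 − x)/3 and substitute into the circle:
10x² − 70x − 440 = 0  ⟹  x² − 7x − 44 = 0
x = 11 or x = −4, giving (11, −14) and (−4, −9).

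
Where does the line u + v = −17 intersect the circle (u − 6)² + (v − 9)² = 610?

(−17, 0) and (−3, −14)

Substitute v = −u − 17:
2u² + 40u + 102 = 0  ⟹  u² + 20u + 51 = 0
u = −3 or u = −17, giving (−3, −14) and (−17, 0).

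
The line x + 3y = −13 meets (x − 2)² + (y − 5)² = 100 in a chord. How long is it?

Centre (2, 5), r² = 100. Perpendicular distance d from centre to line = |30| / √10 = 30/√10.
Half the chord is √(r² − d²) = √(10), so the full chord is 2√10.

2√10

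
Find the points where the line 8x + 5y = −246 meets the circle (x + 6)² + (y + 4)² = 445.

Substitute y = (−246 − 8x)/5:
89x² + 3916x + 40851 = 0  ⟹  x² + 44x + 459 = 0
x = −17 or x = −27, giving (−17, −22) and (−27, −6).

(−27, −6) and (−17, −22)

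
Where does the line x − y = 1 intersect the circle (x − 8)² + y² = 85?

(−1, −2) and (10, 9)

Express y = x − 1 and substitute into the circle:
2x² − 18x − 20 = 0  ⟹  x² − 9x − 10 = 0
x = 10 or x = −1, giving (10, 9) and (−1, −2).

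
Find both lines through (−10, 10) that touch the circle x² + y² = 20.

Let a tangent through (−10, 10) have slope m. Its distance from (0, 0) must equal 2√5:
[m·(10) − (−10)]² = 20(m² + 1)
2m² + 5m + 2 = 0, so m = −1/2 or m = −2.
Through (−10, 10) these give x + 2y = 10 and 2x + y = −10.

x + 2y = 10 and 2x + y = −10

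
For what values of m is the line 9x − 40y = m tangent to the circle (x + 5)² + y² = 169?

m = −578 or m = 488

The line touches the circle iff its distance from (−5, 0) is 13:
|9·(−5) − 40·0 − m| / √1681 = 13
|m − (−45)| = 13·41, so m = 488 or m = −578.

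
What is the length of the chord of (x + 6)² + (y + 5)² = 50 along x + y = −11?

10√2

From the line, y = −x − 11. Substituting:
2x² + 24x + 22 = 0  ⟹  x² + 12x + 11 = 0
x = −1 or x = −11, giving (−1, −10) and (−11, 0).
Chord length = distance between (−1, −10) and (−11, 0) = √200 = 10√2.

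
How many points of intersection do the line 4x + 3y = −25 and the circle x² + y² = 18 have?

0

d² = (4·0 + 3·0 − (−25))²/25 = 25; r² = 18.
Since d² > r², the line lies outside the circle.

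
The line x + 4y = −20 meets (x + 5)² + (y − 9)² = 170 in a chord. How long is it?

2√17

Substitute y = (−20 − x)/4:
17x² + 272x + 816 = 0  ⟹  x² + 16x + 48 = 0
x = −4 or x = −12, giving (−4, −4) and (−12, −2).
|(−4, −4) − (−12, −2)| = √((8)² + (−2)²) = 2√17.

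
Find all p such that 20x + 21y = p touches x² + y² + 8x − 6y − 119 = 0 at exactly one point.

The line touches the circle iff its distance from (−4, 3) is 12:
|20·(−4) + 21·3 − p| / √841 = 12
|p − (−17)| = 12·29, so p = 331 or p = −365.

p = −365 or p = 331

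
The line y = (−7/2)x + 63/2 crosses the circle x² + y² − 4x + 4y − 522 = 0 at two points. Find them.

Substitute y = (63 − 7x)/2:
53x² − 954x + 2385 = 0  ⟹  x² − 18x + 45 = 0
x = 15 or x = 3, giving (15, −21) and (3, 21).

(3, 21) and (15, −21)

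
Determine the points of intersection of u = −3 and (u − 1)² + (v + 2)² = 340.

(−3, −20) and (−3, 16)

The line gives u = −3. Substituting into the circle:
v² + 4v − 320 = 0
v = 16 or v = −20, giving (−3, 16) and (−3, −20).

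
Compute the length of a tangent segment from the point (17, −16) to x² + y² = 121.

The centre is (0, 0) and r = 11. The square of the distance from P to the centre is 289 + 256 = 545.
The tangent meets the radius at right angles, so tangent² = |PO|² − r² = 545 − 121 = 424.

2√106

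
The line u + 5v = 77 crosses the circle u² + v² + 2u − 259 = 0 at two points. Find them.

From the line, v = (77 − u)/5. Substituting:
26u² − 104u − 546 = 0  ⟹  u² − 4u − 21 = 0
u = 7 or u = −3, giving (7, 14) and (−3, 16).

(−3, 16) and (7, 14)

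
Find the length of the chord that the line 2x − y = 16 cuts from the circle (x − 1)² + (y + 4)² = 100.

The distance from (1, −4) to the line is 10/√5, and r² = 100.
Chord = 2√(r² − d²) = 2·√(80) = 8√5.

8√5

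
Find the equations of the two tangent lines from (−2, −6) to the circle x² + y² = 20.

x − 2y = 10 and 2x + y = −10

Let a tangent through (−2, −6) have slope m. Its distance from (0, 0) must equal 2√5:
(2m − (6))² = 20(m² + 1)
2m² + 3m − 2 = 0, so m = 1/2 or m = −2.
Through (−2, −6) these give x − 2y = 10 and 2x + y = −10.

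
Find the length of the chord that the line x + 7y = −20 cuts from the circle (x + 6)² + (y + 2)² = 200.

Centre (−6, −2), r² = 200. Perpendicular distance d from centre to line = |0| / √50 = 0/√50.
Chord = 2√(r² − d²) = 2·√(200) = 20√2.

20√2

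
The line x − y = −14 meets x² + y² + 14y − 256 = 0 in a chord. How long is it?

13√2

Substitute y = x + 14:
2x² + 42x + 136 = 0  ⟹  x² + 21x + 68 = 0
x = −4 or x = −17, giving (−4, 10) and (−17, −3).
|(−4, 10) − (−17, −3)| = √((13)² + (13)²) = 13√2.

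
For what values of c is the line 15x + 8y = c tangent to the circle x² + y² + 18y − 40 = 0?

c = −259 or c = 115

Tangency holds when the distance from the centre (0, −9) to the line equals the radius 11:
|15·0 + 8·(−9) − c| / √289 = 11
|c − (−72)| = 11·17, so c = 115 or c = −259.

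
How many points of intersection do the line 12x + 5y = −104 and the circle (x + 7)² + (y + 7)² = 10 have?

d² = (12·(−7) + 5·(−7) − (−104))²/169 = 225/169; r² = 10.
Since d² < r², the line cuts the circle twice.

2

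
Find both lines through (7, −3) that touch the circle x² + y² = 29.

2x − 5y = 29 and 5x + 2y = 29

Let a tangent through (7, −3) have slope m. Its distance from (0, 0) must equal √29:
[m·(−7) − (3)]² = 29(m² + 1)
10m² + 21m − 10 = 0, so m = 2/5 or m = −5/2.
With m = 2/5: 2x − 5y = 29. With m = −5/2: 5x + 2y = 29.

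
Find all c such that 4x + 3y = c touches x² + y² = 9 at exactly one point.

The line touches the circle iff its distance from (0, 0) is 3:
|4·0 + 3·0 − c| / √25 = 3
|c| = 3·5, so c = 15 or c = −15.

c = −15 or c = 15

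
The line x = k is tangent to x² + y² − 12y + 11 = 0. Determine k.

k = −5 or k = 5

The line touches the circle iff its distance from (0, 6) is 5:
|1·0 + 0·6 − k| / √1 = 5
|k| = 5, so k = 5 or k = −5.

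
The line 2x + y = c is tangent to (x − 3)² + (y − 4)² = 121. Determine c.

For a tangent, require d(centre, line) = r = 11.
|2·3 + 1·4 − c| / √5 = 11
|c − (10)| = 11√5.

c = 10 ± 11√5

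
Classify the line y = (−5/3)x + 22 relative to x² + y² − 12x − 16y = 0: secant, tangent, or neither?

secant

Centre (6, 8), r² = 100. Distance² from centre to line = (−12)²/34 = 72/17.
Since d² < r², the line cuts the circle twice.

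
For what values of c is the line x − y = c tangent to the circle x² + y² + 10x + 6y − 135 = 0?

The line touches the circle iff its distance from (−5, −3) is 13:
|1·(−5) − 1·(−3) − c| / √2 = 13
|c − (−2)| = 13√2.

c = −2 ± 13√2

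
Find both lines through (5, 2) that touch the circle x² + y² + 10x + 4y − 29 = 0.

Let a tangent through (5, 2) have slope m. Its distance from (−5, −2) must equal √58:
[m·(−10) − (−4)]² = 58(m² + 1)
21m² − 40m − 21 = 0, so m = 7/3 or m = −3/7.
With m = 7/3: 7x − 3y = 29. With m = −3/7: 3x + 7y = 29.

7x − 3y = 29 and 3x + 7y = 29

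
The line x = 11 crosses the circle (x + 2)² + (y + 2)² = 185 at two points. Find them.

The line gives x = 11. Substituting into the circle:
y² + 4y − 12 = 0
y = 2 or y = −6, giving (11, 2) and (11, −6).

(11, −6) and (11, 2)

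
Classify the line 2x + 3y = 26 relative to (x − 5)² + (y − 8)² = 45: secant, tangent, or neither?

secant

Substituting the line into the circle gives 13x² − 98x − 176 = 0.
Δ = 9604 − (−9152) = 18756.
Two real roots: the line is a secant.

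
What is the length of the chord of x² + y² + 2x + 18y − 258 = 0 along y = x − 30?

14√2

Substitute y = x − 30:
2x² − 40x + 102 = 0  ⟹  x² − 20x + 51 = 0
x = 17 or x = 3, giving (17, −13) and (3, −27).
Chord length = distance between (17, −13) and (3, −27) = √392 = 14√2.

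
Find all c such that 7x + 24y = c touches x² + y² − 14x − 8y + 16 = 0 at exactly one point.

c = −30 or c = 320

For a tangent, require d(centre, line) = r = 7.
|7·7 + 24·4 − c| / √625 = 7
|c − (145)| = 7·25, so c = 320 or c = −30.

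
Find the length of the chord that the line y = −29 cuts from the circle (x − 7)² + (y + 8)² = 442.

2

Centre (7, −8), r² = 442. Perpendicular distance d from centre to line = |21| / √1 = 21.
Half the chord is √(r² − d²) = √(1), so the full chord is 2.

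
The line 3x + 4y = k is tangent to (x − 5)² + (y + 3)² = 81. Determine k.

For a tangent, require d(centre, line) = r = 9.
|3·5 + 4·(−3) − k| / √25 = 9
|k − (3)| = 9·5, so k = 48 or k = −42.

k = −42 or k = 48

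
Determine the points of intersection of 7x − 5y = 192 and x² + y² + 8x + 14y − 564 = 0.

(6, −30) and (21, −9)

Express y = (−192 + 7x)/5 and substitute into the circle:
74x² − 1998x + 9324 = 0  ⟹  x² − 27x + 126 = 0
x = 21 or x = 6, giving (21, −9) and (6, −30).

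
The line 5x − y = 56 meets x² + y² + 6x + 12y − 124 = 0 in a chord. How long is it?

√26

Centre (−3, −6), r² = 169. Perpendicular distance d from centre to line = |−65| / √26 = 65/√26.
Half the chord is √(r² − d²) = √(13/2), so the full chord is √26.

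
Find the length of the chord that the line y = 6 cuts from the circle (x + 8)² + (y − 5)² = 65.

16

The distance from (−8, 5) to the line is 1, and r² = 65.
Half the chord is √(r² − d²) = √(64), so the full chord is 16.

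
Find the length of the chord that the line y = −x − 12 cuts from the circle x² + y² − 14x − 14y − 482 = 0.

22√2

Express y = −x − 12 and substitute into the circle:
2x² + 24x − 170 = 0  ⟹  x² + 12x − 85 = 0
x = 5 or x = −17, giving (5, −17) and (−17, 5).
|(5, −17) − (−17, 5)| = √((22)² + (−22)²) = 22√2.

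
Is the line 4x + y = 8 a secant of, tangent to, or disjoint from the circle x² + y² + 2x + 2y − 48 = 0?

secant

Centre (−1, −1), r² = 50. Distance² from centre to line = (−13)²/17 = 169/17.
Since d² < r², the line cuts the circle twice.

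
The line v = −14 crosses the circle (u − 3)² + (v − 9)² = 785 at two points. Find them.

Substitute v = −14:
u² − 6u − 247 = 0
u = 19 or u = −13, giving (19, −14) and (−13, −14).

(−13, −14) and (19, −14)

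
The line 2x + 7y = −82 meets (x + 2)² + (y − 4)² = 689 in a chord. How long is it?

6√53

The distance from (−2, 4) to the line is 106/√53, and r² = 689.
Half the chord is √(r² − d²) = √(477), so the full chord is 6√53.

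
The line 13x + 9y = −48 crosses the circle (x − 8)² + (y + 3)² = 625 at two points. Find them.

From the line, y = (−48 − 13x)/9. Substituting:
250x² − 750x − 45000 = 0  ⟹  x² − 3x − 180 = 0
x = 15 or x = −12, giving (15, −27) and (−12, 12).

(−12, 12) and (15, −27)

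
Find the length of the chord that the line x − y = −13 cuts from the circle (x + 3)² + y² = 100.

Centre (−3, 0), r² = 100. Perpendicular distance d from centre to line = |10| / √2 = 10/√2.
Chord = 2√(r² − d²) = 2·√(50) = 10√2.

10√2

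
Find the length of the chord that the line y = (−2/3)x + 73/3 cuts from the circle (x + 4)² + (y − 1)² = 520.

From the line, y = (73 − 2x)/3. Substituting:
13x² − 208x + 364 = 0  ⟹  x² − 16x + 28 = 0
x = 14 or x = 2, giving (14, 15) and (2, 23).
Chord length = distance between (14, 15) and (2, 23) = √208 = 4√13.

4√13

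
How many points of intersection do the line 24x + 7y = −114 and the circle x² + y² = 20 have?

Substituting the line into the circle gives 625x² + 5472x + 12016 = 0.
Δ = 29942784 − 30040000 = −97216.
No real roots: the line does not meet the circle.

0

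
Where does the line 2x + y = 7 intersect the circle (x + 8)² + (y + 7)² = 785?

Express y = −2x + 7 and substitute into the circle:
5x² − 40x − 525 = 0  ⟹  x² − 8x − 105 = 0
x = 15 or x = −7, giving (15, −23) and (−7, 21).

(−7, 21) and (15, −23)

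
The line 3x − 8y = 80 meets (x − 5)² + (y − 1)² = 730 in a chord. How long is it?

6√73

From the line, y = (−80 + 3x)/8. Substituting:
73x² − 1168x − 37376 = 0  ⟹  x² − 16x − 512 = 0
x = 32 or x = −16, giving (32, 2) and (−16, −16).
|(32, 2) − (−16, −16)| = √((48)² + (18)²) = 6√73.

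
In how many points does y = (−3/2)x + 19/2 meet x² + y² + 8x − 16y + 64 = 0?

0

Substituting the line into the circle gives 13x² + 14x + 9 = 0.
Discriminant = (14)² − 4·13·(9) = −272 < 0.
No real roots: the line does not meet the circle.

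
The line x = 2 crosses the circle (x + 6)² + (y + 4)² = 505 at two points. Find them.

(2, −25) and (2, 17)

The line gives x = 2. Substituting into the circle:
y² + 8y − 425 = 0
y = 17 or y = −25, giving (2, 17) and (2, −25).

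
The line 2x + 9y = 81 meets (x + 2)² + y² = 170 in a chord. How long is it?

2√85

The distance from (−2, 0) to the line is 85/√85, and r² = 170.
Chord = 2√(r² − d²) = 2·√(85) = 2√85.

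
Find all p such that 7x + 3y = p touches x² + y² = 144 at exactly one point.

p = ±12√58

The line touches the circle iff its distance from (0, 0) is 12:
|7·0 + 3·0 − p| / √58 = 12
|p| = 12√58.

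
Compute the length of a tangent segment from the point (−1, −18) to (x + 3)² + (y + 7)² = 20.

√105

Centre (−3, −7), r² = 20. |PO|² = (2)² + (−11)² = 125.
Power of the point: PT² = |PO|² − r² = 105, so PT = √105.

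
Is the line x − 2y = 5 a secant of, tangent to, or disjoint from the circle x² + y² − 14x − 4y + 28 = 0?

Substituting the line into the circle gives 5x² − 74x + 177 = 0.
Δ = 5476 − 3540 = 1936.
Two real roots: the line is a secant.

secant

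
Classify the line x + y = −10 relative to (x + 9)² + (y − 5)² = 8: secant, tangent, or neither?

neither

Centre (−9, 5), r² = 8. Distance² from centre to line = (6)²/2 = 18.
Since d² > r², the line lies outside the circle.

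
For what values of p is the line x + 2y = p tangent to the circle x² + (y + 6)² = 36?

p = −12 ± 6√5

For a tangent, require d(centre, line) = r = 6.
|1·0 + 2·(−6) − p| / √5 = 6
|p − (−12)| = 6√5.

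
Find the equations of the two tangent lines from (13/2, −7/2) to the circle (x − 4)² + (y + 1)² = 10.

3x − y = 23 and x − 3y = 17

Write the tangent as mx − y + (−7/2 − m·(13/2)) = 0 and set its distance from the centre to √10:
[m·(−5/2) − (5/2)]² = 10(m² + 1)
3m² − 10m + 3 = 0, so m = 3 or m = 1/3.
Through (13/2, −7/2) these give 3x − y = 23 and x − 3y = 17.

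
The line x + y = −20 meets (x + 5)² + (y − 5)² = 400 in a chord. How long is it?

20√2

From the line, y = −x − 20. Substituting:
2x² + 60x + 250 = 0  ⟹  x² + 30x + 125 = 0
x = −5 or x = −25, giving (−5, −15) and (−25, 5).
|(−5, −15) − (−25, 5)| = √((20)² + (−20)²) = 20√2.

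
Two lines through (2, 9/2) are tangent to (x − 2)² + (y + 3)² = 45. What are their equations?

Write the tangent as mx − y + (9/2 − m·(2)) = 0 and set its distance from the centre to 3√5:
[m·(0) − (−15/2)]² = 45(m² + 1)
4m² − 1 = 0, so m = 1/2 or m = −1/2.
With m = 1/2: x − 2y = −7. With m = −1/2: x + 2y = 11.

x − 2y = −7 and x + 2y = 11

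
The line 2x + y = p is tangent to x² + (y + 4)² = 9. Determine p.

p = −4 ± 3√5

Tangency holds when the distance from the centre (0, −4) to the line equals the radius 3:
|2·0 + 1·(−4) − p| / √5 = 3
|p − (−4)| = 3√5.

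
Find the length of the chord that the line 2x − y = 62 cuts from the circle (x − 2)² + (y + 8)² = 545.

6√5

From the line, y = 2x − 62. Substituting:
5x² − 220x + 2375 = 0  ⟹  x² − 44x + 475 = 0
x = 25 or x = 19, giving (25, −12) and (19, −24).
|(25, −12) − (19, −24)| = √((6)² + (12)²) = 6√5.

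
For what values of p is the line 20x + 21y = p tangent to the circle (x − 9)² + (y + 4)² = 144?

The line touches the circle iff its distance from (9, −4) is 12:
|20·9 + 21·(−4) − p| / √841 = 12
|p − (96)| = 12·29, so p = 444 or p = −252.

p = −252 or p = 444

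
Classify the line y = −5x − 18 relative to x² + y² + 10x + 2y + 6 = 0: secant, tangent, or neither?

secant

d² = (5·(−5) + 1·(−1) − (−18))²/26 = 32/13; r² = 20.
Since d² < r², the line cuts the circle twice.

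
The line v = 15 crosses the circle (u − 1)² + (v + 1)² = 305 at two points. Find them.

(−6, 15) and (8, 15)

From the line, v = 15. Substituting:
u² − 2u − 48 = 0
u = 8 or u = −6, giving (8, 15) and (−6, 15).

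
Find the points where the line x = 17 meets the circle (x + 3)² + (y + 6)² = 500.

The line gives x = 17. Substituting into the circle:
y² + 12y − 64 = 0
y = 4 or y = −16, giving (17, 4) and (17, −16).

(17, −16) and (17, 4)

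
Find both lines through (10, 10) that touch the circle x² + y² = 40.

x − 3y = −20 and 3x − y = 20

Write the tangent as mx − y + (10 − m·(10)) = 0 and set its distance from the centre to 2√10:
(−10m − (−10))² = 40(m² + 1)
3m² − 10m + 3 = 0, so m = 1/3 or m = 3.
Through (10, 10) these give x − 3y = −20 and 3x − y = 20.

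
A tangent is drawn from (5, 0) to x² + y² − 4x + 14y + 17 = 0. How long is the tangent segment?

Centre (2, −7), r² = 36. |PO|² = (3)² + (7)² = 58.
The tangent meets the radius at right angles, so tangent² = |PO|² − r² = 58 − 36 = 22.

√22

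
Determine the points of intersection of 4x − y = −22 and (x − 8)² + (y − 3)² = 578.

From the line, y = 4x + 22. Substituting:
17x² + 136x − 153 = 0  ⟹  x² + 8x − 9 = 0
x = 1 or x = −9, giving (1, 26) and (−9, −14).

(−9, −14) and (1, 26)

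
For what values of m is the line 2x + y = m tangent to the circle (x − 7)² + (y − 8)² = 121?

m = 22 ± 11√5

Tangency holds when the distance from the centre (7, 8) to the line equals the radius 11:
|2·7 + 1·8 − m| / √5 = 11
|m − (22)| = 11√5.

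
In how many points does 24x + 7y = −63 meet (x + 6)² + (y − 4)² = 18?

Centre (−6, 4), r² = 18. Distance² from centre to line = (−53)²/625 = 2809/625.
Since d² < r², the line cuts the circle twice.

2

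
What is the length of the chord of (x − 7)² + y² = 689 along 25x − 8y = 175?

2√689

Express y = (−175 + 25x)/8 and substitute into the circle:
689x² − 9646x − 10335 = 0  ⟹  x² − 14x − 15 = 0
x = 15 or x = −1, giving (15, 25) and (−1, −25).
|(15, 25) − (−1, −25)| = √((16)² + (50)²) = 2√689.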